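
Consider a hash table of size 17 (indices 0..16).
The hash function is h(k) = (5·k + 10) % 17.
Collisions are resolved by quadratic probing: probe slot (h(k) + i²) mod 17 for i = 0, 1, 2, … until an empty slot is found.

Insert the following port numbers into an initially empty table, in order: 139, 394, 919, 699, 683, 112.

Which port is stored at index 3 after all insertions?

699

Insert 139: h=8, slot 8 empty → index 8.
Insert 394: h=8, slot 8 occupied → index 9.
Insert 919: h=15, slot 15 empty → index 15.
Insert 699: h=3, slot 3 empty → index 3.
Insert 683: h=8, slots 8,9 occupied → index 12.
Insert 112: h=9, slot 9 occupied → index 10.
Table: [-, -, -, 699, -, -, -, -, 139, 394, 112, -, 683, -, -, 919, -]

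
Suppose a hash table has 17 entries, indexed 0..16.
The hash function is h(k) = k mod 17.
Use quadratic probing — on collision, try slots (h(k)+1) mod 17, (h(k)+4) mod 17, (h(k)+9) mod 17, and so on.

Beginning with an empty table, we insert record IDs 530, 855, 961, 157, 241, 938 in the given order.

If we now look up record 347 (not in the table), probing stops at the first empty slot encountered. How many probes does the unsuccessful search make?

2

530: h=3 → slot 3
855: h=5 → slot 5
961: h=9 → slot 9
157: h=4 → slot 4
241: h=3, probe 3,4,7 → slot 7
938: h=3, probe 3,4,7,12 → slot 12
Table: [-, -, -, 530, 157, 855, -, 241, -, 961, -, -, 938, -, -, -, -]
Lookup 347: h=7, probe 7,8 → slot 8 empty, not found.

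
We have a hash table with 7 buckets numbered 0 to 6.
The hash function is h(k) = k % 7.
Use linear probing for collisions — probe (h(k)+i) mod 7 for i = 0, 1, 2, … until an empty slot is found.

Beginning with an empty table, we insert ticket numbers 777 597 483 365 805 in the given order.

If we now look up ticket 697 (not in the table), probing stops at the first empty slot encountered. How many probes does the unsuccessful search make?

Insert 777: h=0, slot 0 empty → index 0.
Insert 597: h=2, slot 2 empty → index 2.
Insert 483: h=0, slot 0 occupied → index 1.
Insert 365: h=1, slots 1,2 occupied → index 3.
Insert 805: h=0, slots 0,1,2,3 occupied → index 4.
Table: [777, 483, 597, 365, 805, —, —]
Lookup 697: h=4, probe 4,5 → slot 5 empty, not found.

2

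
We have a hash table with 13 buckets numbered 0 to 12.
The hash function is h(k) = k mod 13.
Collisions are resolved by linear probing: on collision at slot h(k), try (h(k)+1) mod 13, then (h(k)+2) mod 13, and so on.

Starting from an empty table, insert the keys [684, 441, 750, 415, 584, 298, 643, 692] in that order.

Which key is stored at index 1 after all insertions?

584

Insert 684: h=8, slot 8 empty → index 8.
Insert 441: h=12, slot 12 empty → index 12.
Insert 750: h=9, slot 9 empty → index 9.
Insert 415: h=12, slot 12 occupied → index 0.
Insert 584: h=12, slots 12,0 occupied → index 1.
Insert 298: h=12, slots 12,0,1 occupied → index 2.
Insert 643: h=6, slot 6 empty → index 6.
Insert 692: h=3, slot 3 empty → index 3.
Table: [415, 584, 298, 692, _, _, 643, _, 684, 750, _, _, 441]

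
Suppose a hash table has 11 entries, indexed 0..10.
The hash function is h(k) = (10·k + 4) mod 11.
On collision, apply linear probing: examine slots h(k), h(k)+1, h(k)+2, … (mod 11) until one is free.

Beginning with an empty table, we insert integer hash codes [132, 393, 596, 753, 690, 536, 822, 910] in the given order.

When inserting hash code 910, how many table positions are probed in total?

132: h=4 -> slot 4
393: h=7 -> slot 7
596: h=2 -> slot 2
753: h=10 -> slot 10
690: h=7, probe 7,8 -> slot 8
536: h=7, probe 7,8,9 -> slot 9
822: h=7, probe 7,8,9,10,0 -> slot 0
910: h=7, probe 7,8,9,10,0,1 -> slot 1
Table: [822, 910, 596, ∅, 132, ∅, ∅, 393, 690, 536, 753]

6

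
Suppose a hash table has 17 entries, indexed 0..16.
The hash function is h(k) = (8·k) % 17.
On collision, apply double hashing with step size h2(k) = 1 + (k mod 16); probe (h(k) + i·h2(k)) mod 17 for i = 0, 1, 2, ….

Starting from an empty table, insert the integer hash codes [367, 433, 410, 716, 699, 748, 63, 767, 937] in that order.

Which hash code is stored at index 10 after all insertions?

63

367 hashes to 12; slot 12 is free → place at 12.
433 hashes to 13; slot 13 is free → place at 13.
410 hashes to 16; slot 16 is free → place at 16.
716 hashes to 16, h2=13; 16,12 taken → place at 8.
699 hashes to 16, h2=12; 16 taken → place at 11.
748 hashes to 0; slot 0 is free → place at 0.
63 hashes to 11, h2=16; 11 taken → place at 10.
767 hashes to 16, h2=16; 16 taken → place at 15.
937 hashes to 16, h2=10; 16 taken → place at 9.
Table: [748, -, -, -, -, -, -, -, 716, 937, 63, 699, 367, 433, -, 767, 410]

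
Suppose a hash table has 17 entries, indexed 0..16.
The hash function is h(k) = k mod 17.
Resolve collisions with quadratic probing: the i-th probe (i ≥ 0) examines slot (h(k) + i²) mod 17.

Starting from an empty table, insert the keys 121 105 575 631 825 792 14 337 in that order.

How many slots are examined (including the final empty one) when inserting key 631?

3

121 hashes to 2; slot 2 is free → place at 2.
105 hashes to 3; slot 3 is free → place at 3.
575 hashes to 14; slot 14 is free → place at 14.
631 hashes to 2; 2,3 taken → place at 6.
825 hashes to 9; slot 9 is free → place at 9.
792 hashes to 10; slot 10 is free → place at 10.
14 hashes to 14; 14 taken → place at 15.
337 hashes to 14; 14,15 taken → place at 1.
Table: [—, 337, 121, 105, —, —, 631, —, —, 825, 792, —, —, —, 575, 14, —]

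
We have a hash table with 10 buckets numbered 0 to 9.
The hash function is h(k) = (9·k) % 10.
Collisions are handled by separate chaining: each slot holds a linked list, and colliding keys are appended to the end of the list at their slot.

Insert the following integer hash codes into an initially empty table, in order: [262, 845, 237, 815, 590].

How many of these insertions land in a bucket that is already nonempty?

1

Insert 262: h=8, bucket 8 empty -> new chain.
Insert 845: h=5, bucket 5 empty -> new chain.
Insert 237: h=3, bucket 3 empty -> new chain.
Insert 815: h=5, bucket 5 nonempty -> append to chain.
Insert 590: h=0, bucket 0 empty -> new chain.
Final buckets:
0: 590
1: -
2: -
3: 237
4: -
5: 845 -> 815
6: -
7: -
8: 262
9: -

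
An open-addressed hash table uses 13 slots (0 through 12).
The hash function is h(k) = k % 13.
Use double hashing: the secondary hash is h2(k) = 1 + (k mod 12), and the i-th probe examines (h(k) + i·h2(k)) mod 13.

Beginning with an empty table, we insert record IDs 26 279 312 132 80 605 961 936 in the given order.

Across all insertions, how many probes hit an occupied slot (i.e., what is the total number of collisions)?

26 hashes to 0; slot 0 is free => place at 0.
279 hashes to 6; slot 6 is free => place at 6.
312 hashes to 0, h2=1; 0 taken => place at 1.
132 hashes to 2; slot 2 is free => place at 2.
80 hashes to 2, h2=9; 2 taken => place at 11.
605 hashes to 7; slot 7 is free => place at 7.
961 hashes to 12; slot 12 is free => place at 12.
936 hashes to 0, h2=1; 0,1,2 taken => place at 3.
Table: [26, 312, 132, 936, _, _, 279, 605, _, _, _, 80, 961]

5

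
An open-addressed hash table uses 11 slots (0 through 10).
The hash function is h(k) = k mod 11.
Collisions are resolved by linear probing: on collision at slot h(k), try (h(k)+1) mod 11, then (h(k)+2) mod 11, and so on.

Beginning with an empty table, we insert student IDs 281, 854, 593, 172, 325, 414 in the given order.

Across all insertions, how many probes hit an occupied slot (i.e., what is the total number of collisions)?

8

Insert 281: h=6, slot 6 empty → index 6.
Insert 854: h=7, slot 7 empty → index 7.
Insert 593: h=10, slot 10 empty → index 10.
Insert 172: h=7, slot 7 occupied → index 8.
Insert 325: h=6, slots 6,7,8 occupied → index 9.
Insert 414: h=7, slots 7,8,9,10 occupied → index 0.
Table: [414, ., ., ., ., ., 281, 854, 172, 325, 593]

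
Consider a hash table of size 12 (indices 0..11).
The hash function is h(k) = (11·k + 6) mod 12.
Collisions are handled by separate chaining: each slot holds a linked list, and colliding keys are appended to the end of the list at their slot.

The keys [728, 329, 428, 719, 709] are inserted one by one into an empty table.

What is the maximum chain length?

2

Insert 728: h=10, bucket 10 empty → new chain.
Insert 329: h=1, bucket 1 empty → new chain.
Insert 428: h=10, bucket 10 nonempty → append to chain.
Insert 719: h=7, bucket 7 empty → new chain.
Insert 709: h=5, bucket 5 empty → new chain.
Final buckets:
0: .
1: 329
2: .
3: .
4: .
5: 709
6: .
7: 719
8: .
9: .
10: 728 -> 428
11: .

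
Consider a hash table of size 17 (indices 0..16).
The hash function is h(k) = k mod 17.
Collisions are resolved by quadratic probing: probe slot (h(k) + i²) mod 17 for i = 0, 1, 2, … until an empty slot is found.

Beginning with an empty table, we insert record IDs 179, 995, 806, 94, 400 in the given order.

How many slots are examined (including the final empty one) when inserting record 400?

4

179: h=9 => slot 9
995: h=9, probe 9,10 => slot 10
806: h=7 => slot 7
94: h=9, probe 9,10,13 => slot 13
400: h=9, probe 9,10,13,1 => slot 1
Table: [-, 400, -, -, -, -, -, 806, -, 179, 995, -, -, 94, -, -, -]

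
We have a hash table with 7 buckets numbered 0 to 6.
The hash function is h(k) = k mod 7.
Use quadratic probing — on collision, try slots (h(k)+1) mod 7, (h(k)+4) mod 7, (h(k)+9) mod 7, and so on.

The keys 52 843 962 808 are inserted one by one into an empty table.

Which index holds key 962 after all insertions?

52 hashes to 3; slot 3 is free → place at 3.
843 hashes to 3; 3 taken → place at 4.
962 hashes to 3; 3,4 taken → place at 0.
808 hashes to 3; 3,4,0 taken → place at 5.
Table: [962, ∅, ∅, 52, 843, 808, ∅]

0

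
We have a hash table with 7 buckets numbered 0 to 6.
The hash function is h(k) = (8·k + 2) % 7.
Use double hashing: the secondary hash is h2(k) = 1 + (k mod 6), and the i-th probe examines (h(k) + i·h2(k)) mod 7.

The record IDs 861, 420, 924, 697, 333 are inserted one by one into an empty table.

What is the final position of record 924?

861 hashes to 2; slot 2 is free -> place at 2.
420 hashes to 2, h2=1; 2 taken -> place at 3.
924 hashes to 2, h2=1; 2,3 taken -> place at 4.
697 hashes to 6; slot 6 is free -> place at 6.
333 hashes to 6, h2=4; 6,3 taken -> place at 0.
Table: [333, -, 861, 420, 924, -, 697]

4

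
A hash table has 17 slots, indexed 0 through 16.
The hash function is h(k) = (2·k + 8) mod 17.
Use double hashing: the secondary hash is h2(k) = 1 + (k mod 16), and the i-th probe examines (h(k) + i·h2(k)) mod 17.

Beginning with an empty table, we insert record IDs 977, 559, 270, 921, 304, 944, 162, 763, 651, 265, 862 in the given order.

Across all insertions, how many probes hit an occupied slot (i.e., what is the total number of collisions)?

4

977 hashes to 7; slot 7 is free => place at 7.
559 hashes to 4; slot 4 is free => place at 4.
270 hashes to 4, h2=15; 4 taken => place at 2.
921 hashes to 14; slot 14 is free => place at 14.
304 hashes to 4, h2=1; 4 taken => place at 5.
944 hashes to 9; slot 9 is free => place at 9.
162 hashes to 9, h2=3; 9 taken => place at 12.
763 hashes to 4, h2=12; 4 taken => place at 16.
651 hashes to 1; slot 1 is free => place at 1.
265 hashes to 11; slot 11 is free => place at 11.
862 hashes to 15; slot 15 is free => place at 15.
Table: [∅, 651, 270, ∅, 559, 304, ∅, 977, ∅, 944, ∅, 265, 162, ∅, 921, 862, 763]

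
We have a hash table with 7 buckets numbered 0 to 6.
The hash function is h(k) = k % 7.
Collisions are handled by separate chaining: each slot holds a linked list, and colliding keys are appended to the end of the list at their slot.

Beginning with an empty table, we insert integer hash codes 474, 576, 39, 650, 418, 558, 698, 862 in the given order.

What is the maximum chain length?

4

474 → bucket 5
576 → bucket 2
39 → bucket 4
650 → bucket 6
418 → bucket 5 (collision)
558 → bucket 5 (collision)
698 → bucket 5 (collision)
862 → bucket 1
Final buckets:
0: _
1: 862
2: 576
3: _
4: 39
5: 474 -> 418 -> 558 -> 698
6: 650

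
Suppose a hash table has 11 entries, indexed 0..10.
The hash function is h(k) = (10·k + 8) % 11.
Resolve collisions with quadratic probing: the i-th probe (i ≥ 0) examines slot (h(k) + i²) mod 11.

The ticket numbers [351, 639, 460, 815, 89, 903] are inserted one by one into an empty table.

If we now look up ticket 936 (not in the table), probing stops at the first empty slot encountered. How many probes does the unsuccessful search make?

Insert 351: h=9, slot 9 empty -> index 9.
Insert 639: h=7, slot 7 empty -> index 7.
Insert 460: h=10, slot 10 empty -> index 10.
Insert 815: h=7, slot 7 occupied -> index 8.
Insert 89: h=7, slots 7,8 occupied -> index 0.
Insert 903: h=7, slots 7,8,0 occupied -> index 5.
Table: [89, —, —, —, —, 903, —, 639, 815, 351, 460]
Lookup 936: h=7, probe 7,8,0,5,1 → slot 1 empty, not found.

5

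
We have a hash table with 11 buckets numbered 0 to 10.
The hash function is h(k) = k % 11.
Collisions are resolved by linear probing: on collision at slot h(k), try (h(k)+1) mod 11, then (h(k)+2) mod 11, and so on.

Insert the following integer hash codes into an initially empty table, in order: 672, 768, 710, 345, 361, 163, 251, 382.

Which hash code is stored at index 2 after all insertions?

251

672: h=1 -> slot 1
768: h=9 -> slot 9
710: h=6 -> slot 6
345: h=4 -> slot 4
361: h=9, probe 9,10 -> slot 10
163: h=9, probe 9,10,0 -> slot 0
251: h=9, probe 9,10,0,1,2 -> slot 2
382: h=8 -> slot 8
Table: [163, 672, 251, _, 345, _, 710, _, 382, 768, 361]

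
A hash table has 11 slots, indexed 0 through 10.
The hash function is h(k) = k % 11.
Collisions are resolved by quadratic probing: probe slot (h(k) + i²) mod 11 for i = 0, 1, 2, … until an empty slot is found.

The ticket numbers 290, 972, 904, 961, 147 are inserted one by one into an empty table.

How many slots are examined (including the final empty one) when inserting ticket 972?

Insert 290: h=4, slot 4 empty → index 4.
Insert 972: h=4, slot 4 occupied → index 5.
Insert 904: h=2, slot 2 empty → index 2.
Insert 961: h=4, slots 4,5 occupied → index 8.
Insert 147: h=4, slots 4,5,8,2 occupied → index 9.
Table: [_, _, 904, _, 290, 972, _, _, 961, 147, _]

2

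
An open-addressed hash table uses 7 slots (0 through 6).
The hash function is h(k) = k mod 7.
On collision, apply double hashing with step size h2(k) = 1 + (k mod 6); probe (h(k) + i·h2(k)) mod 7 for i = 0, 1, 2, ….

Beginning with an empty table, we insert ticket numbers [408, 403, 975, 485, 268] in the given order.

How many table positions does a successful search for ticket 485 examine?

Insert 408: h=2, slot 2 empty -> index 2.
Insert 403: h=4, slot 4 empty -> index 4.
Insert 975: h=2, h2=4, slot 2 occupied -> index 6.
Insert 485: h=2, h2=6, slot 2 occupied -> index 1.
Insert 268: h=2, h2=5, slot 2 occupied -> index 0.
Table: [268, 485, 408, —, 403, —, 975]
Lookup 485: h=2, h2=6, probe 2,1 → found at 1.

2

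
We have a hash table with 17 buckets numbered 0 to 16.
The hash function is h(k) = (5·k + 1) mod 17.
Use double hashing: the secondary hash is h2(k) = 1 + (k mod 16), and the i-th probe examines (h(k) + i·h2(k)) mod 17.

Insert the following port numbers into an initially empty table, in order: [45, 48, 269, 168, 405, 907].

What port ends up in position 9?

405

45 hashes to 5; slot 5 is free -> place at 5.
48 hashes to 3; slot 3 is free -> place at 3.
269 hashes to 3, h2=14; 3 taken -> place at 0.
168 hashes to 8; slot 8 is free -> place at 8.
405 hashes to 3, h2=6; 3 taken -> place at 9.
907 hashes to 14; slot 14 is free -> place at 14.
Table: [269, _, _, 48, _, 45, _, _, 168, 405, _, _, _, _, 907, _, _]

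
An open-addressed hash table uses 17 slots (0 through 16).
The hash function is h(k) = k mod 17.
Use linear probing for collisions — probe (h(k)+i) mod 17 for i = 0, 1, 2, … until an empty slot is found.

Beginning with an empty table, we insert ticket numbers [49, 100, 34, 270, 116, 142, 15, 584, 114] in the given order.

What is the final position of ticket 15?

2

49: h=15 -> slot 15
100: h=15, probe 15,16 -> slot 16
34: h=0 -> slot 0
270: h=15, probe 15,16,0,1 -> slot 1
116: h=14 -> slot 14
142: h=6 -> slot 6
15: h=15, probe 15,16,0,1,2 -> slot 2
584: h=6, probe 6,7 -> slot 7
114: h=12 -> slot 12
Table: [34, 270, 15, ∅, ∅, ∅, 142, 584, ∅, ∅, ∅, ∅, 114, ∅, 116, 49, 100]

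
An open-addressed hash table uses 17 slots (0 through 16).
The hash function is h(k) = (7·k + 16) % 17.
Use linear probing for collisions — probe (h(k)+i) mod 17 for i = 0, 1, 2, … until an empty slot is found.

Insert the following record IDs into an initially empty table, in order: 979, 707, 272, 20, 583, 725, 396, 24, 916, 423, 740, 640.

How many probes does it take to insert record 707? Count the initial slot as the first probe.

979: h=1 → slot 1
707: h=1, probe 1,2 → slot 2
272: h=16 → slot 16
20: h=3 → slot 3
583: h=0 → slot 0
725: h=8 → slot 8
396: h=0, probe 0,1,2,3,4 → slot 4
24: h=14 → slot 14
916: h=2, probe 2,3,4,5 → slot 5
423: h=2, probe 2,3,4,5,6 → slot 6
740: h=11 → slot 11
640: h=8, probe 8,9 → slot 9
Table: [583, 979, 707, 20, 396, 916, 423, ∅, 725, 640, ∅, 740, ∅, ∅, 24, ∅, 272]

2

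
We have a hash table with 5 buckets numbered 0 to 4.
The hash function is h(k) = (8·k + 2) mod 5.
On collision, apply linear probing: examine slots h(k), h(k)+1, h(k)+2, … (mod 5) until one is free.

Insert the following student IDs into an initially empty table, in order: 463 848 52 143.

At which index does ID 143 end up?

Insert 463: h=1, slot 1 empty => index 1.
Insert 848: h=1, slot 1 occupied => index 2.
Insert 52: h=3, slot 3 empty => index 3.
Insert 143: h=1, slots 1,2,3 occupied => index 4.
Table: [—, 463, 848, 52, 143]

4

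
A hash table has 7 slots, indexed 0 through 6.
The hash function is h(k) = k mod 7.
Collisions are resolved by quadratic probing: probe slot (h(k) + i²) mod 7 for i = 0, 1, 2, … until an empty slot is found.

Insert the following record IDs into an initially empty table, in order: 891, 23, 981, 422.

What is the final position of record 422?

Insert 891: h=2, slot 2 empty -> index 2.
Insert 23: h=2, slot 2 occupied -> index 3.
Insert 981: h=1, slot 1 empty -> index 1.
Insert 422: h=2, slots 2,3 occupied -> index 6.
Table: [_, 981, 891, 23, _, _, 422]

6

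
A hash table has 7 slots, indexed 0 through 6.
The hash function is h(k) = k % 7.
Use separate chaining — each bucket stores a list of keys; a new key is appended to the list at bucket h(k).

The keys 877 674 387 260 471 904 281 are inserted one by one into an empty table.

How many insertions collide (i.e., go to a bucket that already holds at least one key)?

Insert 877: h=2, bucket 2 empty → new chain.
Insert 674: h=2, bucket 2 nonempty → append to chain.
Insert 387: h=2, bucket 2 nonempty → append to chain.
Insert 260: h=1, bucket 1 empty → new chain.
Insert 471: h=2, bucket 2 nonempty → append to chain.
Insert 904: h=1, bucket 1 nonempty → append to chain.
Insert 281: h=1, bucket 1 nonempty → append to chain.
Final buckets:
0: _
1: 260 -> 904 -> 281
2: 877 -> 674 -> 387 -> 471
3: _
4: _
5: _
6: _

5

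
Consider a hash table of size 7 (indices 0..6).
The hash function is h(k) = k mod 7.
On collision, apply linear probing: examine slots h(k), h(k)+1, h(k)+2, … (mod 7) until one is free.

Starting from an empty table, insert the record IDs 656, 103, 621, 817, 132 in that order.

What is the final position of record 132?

2

656: h=5 -> slot 5
103: h=5, probe 5,6 -> slot 6
621: h=5, probe 5,6,0 -> slot 0
817: h=5, probe 5,6,0,1 -> slot 1
132: h=6, probe 6,0,1,2 -> slot 2
Table: [621, 817, 132, ∅, ∅, 656, 103]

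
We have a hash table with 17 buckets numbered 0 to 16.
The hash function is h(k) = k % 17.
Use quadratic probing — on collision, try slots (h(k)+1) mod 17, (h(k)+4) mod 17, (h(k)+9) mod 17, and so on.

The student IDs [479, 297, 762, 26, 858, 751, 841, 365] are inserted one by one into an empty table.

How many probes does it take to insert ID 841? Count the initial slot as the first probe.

4

Insert 479: h=3, slot 3 empty => index 3.
Insert 297: h=8, slot 8 empty => index 8.
Insert 762: h=14, slot 14 empty => index 14.
Insert 26: h=9, slot 9 empty => index 9.
Insert 858: h=8, slots 8,9 occupied => index 12.
Insert 751: h=3, slot 3 occupied => index 4.
Insert 841: h=8, slots 8,9,12 occupied => index 0.
Insert 365: h=8, slots 8,9,12,0 occupied => index 7.
Table: [841, ∅, ∅, 479, 751, ∅, ∅, 365, 297, 26, ∅, ∅, 858, ∅, 762, ∅, ∅]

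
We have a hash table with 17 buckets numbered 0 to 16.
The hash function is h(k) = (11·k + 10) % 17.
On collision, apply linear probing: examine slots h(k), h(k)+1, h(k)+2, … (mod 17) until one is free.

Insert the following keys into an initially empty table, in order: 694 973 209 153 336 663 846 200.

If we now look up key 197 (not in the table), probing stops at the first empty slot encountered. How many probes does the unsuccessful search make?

Insert 694: h=11, slot 11 empty => index 11.
Insert 973: h=3, slot 3 empty => index 3.
Insert 209: h=14, slot 14 empty => index 14.
Insert 153: h=10, slot 10 empty => index 10.
Insert 336: h=0, slot 0 empty => index 0.
Insert 663: h=10, slots 10,11 occupied => index 12.
Insert 846: h=0, slot 0 occupied => index 1.
Insert 200: h=0, slots 0,1 occupied => index 2.
Table: [336, 846, 200, 973, ∅, ∅, ∅, ∅, ∅, ∅, 153, 694, 663, ∅, 209, ∅, ∅]
Lookup 197: h=1, probe 1,2,3,4 → slot 4 empty, not found.

4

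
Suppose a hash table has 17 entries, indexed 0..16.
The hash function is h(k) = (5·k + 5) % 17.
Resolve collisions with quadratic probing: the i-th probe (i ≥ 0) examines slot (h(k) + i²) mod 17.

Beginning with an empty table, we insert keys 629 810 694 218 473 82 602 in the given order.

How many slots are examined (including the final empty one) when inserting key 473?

Insert 629: h=5, slot 5 empty -> index 5.
Insert 810: h=9, slot 9 empty -> index 9.
Insert 694: h=7, slot 7 empty -> index 7.
Insert 218: h=7, slot 7 occupied -> index 8.
Insert 473: h=7, slots 7,8 occupied -> index 11.
Insert 82: h=7, slots 7,8,11 occupied -> index 16.
Insert 602: h=6, slot 6 empty -> index 6.
Table: [_, _, _, _, _, 629, 602, 694, 218, 810, _, 473, _, _, _, _, 82]

3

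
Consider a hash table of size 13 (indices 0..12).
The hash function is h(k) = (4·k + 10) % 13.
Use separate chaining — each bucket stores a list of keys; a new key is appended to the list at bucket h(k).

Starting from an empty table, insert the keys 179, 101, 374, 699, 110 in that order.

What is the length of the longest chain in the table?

Insert 179: h=11, bucket 11 empty -> new chain.
Insert 101: h=11, bucket 11 nonempty -> append to chain.
Insert 374: h=11, bucket 11 nonempty -> append to chain.
Insert 699: h=11, bucket 11 nonempty -> append to chain.
Insert 110: h=8, bucket 8 empty -> new chain.
Final buckets:
0: .
1: .
2: .
3: .
4: .
5: .
6: .
7: .
8: 110
9: .
10: .
11: 179 -> 101 -> 374 -> 699
12: .

4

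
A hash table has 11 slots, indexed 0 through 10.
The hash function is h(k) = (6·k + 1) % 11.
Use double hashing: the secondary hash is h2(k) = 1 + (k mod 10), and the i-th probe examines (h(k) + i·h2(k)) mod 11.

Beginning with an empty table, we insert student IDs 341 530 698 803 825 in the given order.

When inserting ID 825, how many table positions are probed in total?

341 hashes to 1; slot 1 is free -> place at 1.
530 hashes to 2; slot 2 is free -> place at 2.
698 hashes to 9; slot 9 is free -> place at 9.
803 hashes to 1, h2=4; 1 taken -> place at 5.
825 hashes to 1, h2=6; 1 taken -> place at 7.
Table: [., 341, 530, ., ., 803, ., 825, ., 698, .]

2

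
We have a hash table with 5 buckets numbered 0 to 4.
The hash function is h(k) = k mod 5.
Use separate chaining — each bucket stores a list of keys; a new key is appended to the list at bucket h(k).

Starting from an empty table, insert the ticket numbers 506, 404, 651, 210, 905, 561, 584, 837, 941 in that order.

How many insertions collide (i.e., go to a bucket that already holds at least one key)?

Insert 506: h=1, bucket 1 empty -> new chain.
Insert 404: h=4, bucket 4 empty -> new chain.
Insert 651: h=1, bucket 1 nonempty -> append to chain.
Insert 210: h=0, bucket 0 empty -> new chain.
Insert 905: h=0, bucket 0 nonempty -> append to chain.
Insert 561: h=1, bucket 1 nonempty -> append to chain.
Insert 584: h=4, bucket 4 nonempty -> append to chain.
Insert 837: h=2, bucket 2 empty -> new chain.
Insert 941: h=1, bucket 1 nonempty -> append to chain.
Final buckets:
0: 210 -> 905
1: 506 -> 651 -> 561 -> 941
2: 837
3: _
4: 404 -> 584

5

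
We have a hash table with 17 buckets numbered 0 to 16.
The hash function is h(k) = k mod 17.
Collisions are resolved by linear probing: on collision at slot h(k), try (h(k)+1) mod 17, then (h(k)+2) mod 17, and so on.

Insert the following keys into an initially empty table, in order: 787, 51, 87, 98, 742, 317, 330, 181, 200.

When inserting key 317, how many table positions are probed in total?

2

787 hashes to 5; slot 5 is free => place at 5.
51 hashes to 0; slot 0 is free => place at 0.
87 hashes to 2; slot 2 is free => place at 2.
98 hashes to 13; slot 13 is free => place at 13.
742 hashes to 11; slot 11 is free => place at 11.
317 hashes to 11; 11 taken => place at 12.
330 hashes to 7; slot 7 is free => place at 7.
181 hashes to 11; 11,12,13 taken => place at 14.
200 hashes to 13; 13,14 taken => place at 15.
Table: [51, —, 87, —, —, 787, —, 330, —, —, —, 742, 317, 98, 181, 200, —]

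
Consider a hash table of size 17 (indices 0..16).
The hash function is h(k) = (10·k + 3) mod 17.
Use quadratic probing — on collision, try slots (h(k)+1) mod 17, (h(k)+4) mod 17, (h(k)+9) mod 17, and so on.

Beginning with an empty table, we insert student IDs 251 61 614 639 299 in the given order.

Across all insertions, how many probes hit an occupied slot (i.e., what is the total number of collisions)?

251: h=14 -> slot 14
61: h=1 -> slot 1
614: h=6 -> slot 6
639: h=1, probe 1,2 -> slot 2
299: h=1, probe 1,2,5 -> slot 5
Table: [-, 61, 639, -, -, 299, 614, -, -, -, -, -, -, -, 251, -, -]

3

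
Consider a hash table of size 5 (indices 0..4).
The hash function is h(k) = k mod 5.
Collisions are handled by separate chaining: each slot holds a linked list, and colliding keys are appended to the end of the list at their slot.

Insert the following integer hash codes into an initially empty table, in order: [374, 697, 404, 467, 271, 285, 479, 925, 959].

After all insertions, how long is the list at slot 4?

4

374 -> bucket 4
697 -> bucket 2
404 -> bucket 4 (collision)
467 -> bucket 2 (collision)
271 -> bucket 1
285 -> bucket 0
479 -> bucket 4 (collision)
925 -> bucket 0 (collision)
959 -> bucket 4 (collision)
Final buckets:
0: 285 -> 925
1: 271
2: 697 -> 467
3: -
4: 374 -> 404 -> 479 -> 959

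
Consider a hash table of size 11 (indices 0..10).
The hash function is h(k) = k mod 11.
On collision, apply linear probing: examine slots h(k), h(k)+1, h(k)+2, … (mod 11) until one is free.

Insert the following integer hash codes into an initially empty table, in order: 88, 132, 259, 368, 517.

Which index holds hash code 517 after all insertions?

Insert 88: h=0, slot 0 empty → index 0.
Insert 132: h=0, slot 0 occupied → index 1.
Insert 259: h=6, slot 6 empty → index 6.
Insert 368: h=5, slot 5 empty → index 5.
Insert 517: h=0, slots 0,1 occupied → index 2.
Table: [88, 132, 517, -, -, 368, 259, -, -, -, -]

2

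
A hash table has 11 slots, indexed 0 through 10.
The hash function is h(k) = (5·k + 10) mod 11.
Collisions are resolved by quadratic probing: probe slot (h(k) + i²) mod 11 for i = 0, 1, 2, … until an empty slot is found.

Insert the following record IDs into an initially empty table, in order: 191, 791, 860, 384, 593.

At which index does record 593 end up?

3

191 hashes to 8; slot 8 is free => place at 8.
791 hashes to 5; slot 5 is free => place at 5.
860 hashes to 9; slot 9 is free => place at 9.
384 hashes to 5; 5 taken => place at 6.
593 hashes to 5; 5,6,9 taken => place at 3.
Table: [., ., ., 593, ., 791, 384, ., 191, 860, .]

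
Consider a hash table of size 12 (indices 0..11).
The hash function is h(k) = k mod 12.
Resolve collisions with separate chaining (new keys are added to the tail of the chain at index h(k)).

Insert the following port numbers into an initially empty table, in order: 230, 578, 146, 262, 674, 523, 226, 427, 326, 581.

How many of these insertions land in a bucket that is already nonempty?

Insert 230: h=2, bucket 2 empty → new chain.
Insert 578: h=2, bucket 2 nonempty → append to chain.
Insert 146: h=2, bucket 2 nonempty → append to chain.
Insert 262: h=10, bucket 10 empty → new chain.
Insert 674: h=2, bucket 2 nonempty → append to chain.
Insert 523: h=7, bucket 7 empty → new chain.
Insert 226: h=10, bucket 10 nonempty → append to chain.
Insert 427: h=7, bucket 7 nonempty → append to chain.
Insert 326: h=2, bucket 2 nonempty → append to chain.
Insert 581: h=5, bucket 5 empty → new chain.
Final buckets:
0: —
1: —
2: 230 -> 578 -> 146 -> 674 -> 326
3: —
4: —
5: 581
6: —
7: 523 -> 427
8: —
9: —
10: 262 -> 226
11: —

6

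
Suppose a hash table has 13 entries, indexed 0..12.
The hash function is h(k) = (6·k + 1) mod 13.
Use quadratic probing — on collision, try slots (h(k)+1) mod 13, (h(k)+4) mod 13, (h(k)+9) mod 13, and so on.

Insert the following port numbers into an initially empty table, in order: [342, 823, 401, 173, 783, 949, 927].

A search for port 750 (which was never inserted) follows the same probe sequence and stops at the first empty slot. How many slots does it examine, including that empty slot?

342 hashes to 12; slot 12 is free → place at 12.
823 hashes to 12; 12 taken → place at 0.
401 hashes to 2; slot 2 is free → place at 2.
173 hashes to 12; 12,0 taken → place at 3.
783 hashes to 6; slot 6 is free → place at 6.
949 hashes to 1; slot 1 is free → place at 1.
927 hashes to 12; 12,0,3 taken → place at 8.
Table: [823, 949, 401, 173, -, -, 783, -, 927, -, -, -, 342]
Lookup 750: h=3, probe 3,4 → slot 4 empty, not found.

2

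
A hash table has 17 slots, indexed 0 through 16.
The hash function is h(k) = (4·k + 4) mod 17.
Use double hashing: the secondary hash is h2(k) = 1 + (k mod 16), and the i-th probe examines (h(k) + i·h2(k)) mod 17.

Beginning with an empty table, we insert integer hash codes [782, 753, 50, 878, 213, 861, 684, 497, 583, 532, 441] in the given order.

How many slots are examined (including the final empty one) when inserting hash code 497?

2

Insert 782: h=4, slot 4 empty => index 4.
Insert 753: h=7, slot 7 empty => index 7.
Insert 50: h=0, slot 0 empty => index 0.
Insert 878: h=14, slot 14 empty => index 14.
Insert 213: h=6, slot 6 empty => index 6.
Insert 861: h=14, h2=14, slot 14 occupied => index 11.
Insert 684: h=3, slot 3 empty => index 3.
Insert 497: h=3, h2=2, slot 3 occupied => index 5.
Insert 583: h=7, h2=8, slot 7 occupied => index 15.
Insert 532: h=7, h2=5, slot 7 occupied => index 12.
Insert 441: h=0, h2=10, slot 0 occupied => index 10.
Table: [50, -, -, 684, 782, 497, 213, 753, -, -, 441, 861, 532, -, 878, 583, -]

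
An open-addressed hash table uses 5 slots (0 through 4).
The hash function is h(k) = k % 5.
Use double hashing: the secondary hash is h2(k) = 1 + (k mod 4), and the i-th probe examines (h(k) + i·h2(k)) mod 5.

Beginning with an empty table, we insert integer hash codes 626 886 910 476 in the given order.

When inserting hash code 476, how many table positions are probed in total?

Insert 626: h=1, slot 1 empty → index 1.
Insert 886: h=1, h2=3, slot 1 occupied → index 4.
Insert 910: h=0, slot 0 empty → index 0.
Insert 476: h=1, h2=1, slot 1 occupied → index 2.
Table: [910, 626, 476, _, 886]

2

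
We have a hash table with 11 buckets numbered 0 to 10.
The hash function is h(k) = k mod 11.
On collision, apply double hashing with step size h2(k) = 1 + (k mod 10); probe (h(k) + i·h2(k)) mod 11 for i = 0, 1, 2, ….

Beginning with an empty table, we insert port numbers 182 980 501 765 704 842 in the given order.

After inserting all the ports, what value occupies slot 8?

501

182: h=6 -> slot 6
980: h=1 -> slot 1
501: h=6, h2=2, probe 6,8 -> slot 8
765: h=6, h2=6, probe 6,1,7 -> slot 7
704: h=0 -> slot 0
842: h=6, h2=3, probe 6,9 -> slot 9
Table: [704, 980, ., ., ., ., 182, 765, 501, 842, .]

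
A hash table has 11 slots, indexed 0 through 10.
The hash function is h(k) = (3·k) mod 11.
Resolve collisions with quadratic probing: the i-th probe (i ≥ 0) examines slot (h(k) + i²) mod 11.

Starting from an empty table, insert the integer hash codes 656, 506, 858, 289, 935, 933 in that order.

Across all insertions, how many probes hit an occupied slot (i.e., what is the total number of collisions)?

3

656: h=10 -> slot 10
506: h=0 -> slot 0
858: h=0, probe 0,1 -> slot 1
289: h=9 -> slot 9
935: h=0, probe 0,1,4 -> slot 4
933: h=5 -> slot 5
Table: [506, 858, _, _, 935, 933, _, _, _, 289, 656]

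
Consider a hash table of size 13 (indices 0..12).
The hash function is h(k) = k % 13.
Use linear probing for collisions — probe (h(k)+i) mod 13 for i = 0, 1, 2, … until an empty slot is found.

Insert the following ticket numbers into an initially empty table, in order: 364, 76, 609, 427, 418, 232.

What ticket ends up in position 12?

609

364 hashes to 0; slot 0 is free → place at 0.
76 hashes to 11; slot 11 is free → place at 11.
609 hashes to 11; 11 taken → place at 12.
427 hashes to 11; 11,12,0 taken → place at 1.
418 hashes to 2; slot 2 is free → place at 2.
232 hashes to 11; 11,12,0,1,2 taken → place at 3.
Table: [364, 427, 418, 232, ∅, ∅, ∅, ∅, ∅, ∅, ∅, 76, 609]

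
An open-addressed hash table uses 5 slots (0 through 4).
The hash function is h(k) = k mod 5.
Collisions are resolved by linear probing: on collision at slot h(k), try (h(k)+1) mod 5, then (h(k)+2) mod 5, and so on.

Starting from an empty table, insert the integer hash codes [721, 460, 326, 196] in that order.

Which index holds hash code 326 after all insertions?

721: h=1 -> slot 1
460: h=0 -> slot 0
326: h=1, probe 1,2 -> slot 2
196: h=1, probe 1,2,3 -> slot 3
Table: [460, 721, 326, 196, ∅]

2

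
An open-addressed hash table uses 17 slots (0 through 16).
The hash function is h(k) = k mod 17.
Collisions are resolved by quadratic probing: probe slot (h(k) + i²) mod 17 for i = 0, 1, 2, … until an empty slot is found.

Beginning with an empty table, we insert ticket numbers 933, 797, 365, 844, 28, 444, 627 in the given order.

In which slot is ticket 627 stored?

7

Insert 933: h=15, slot 15 empty → index 15.
Insert 797: h=15, slot 15 occupied → index 16.
Insert 365: h=8, slot 8 empty → index 8.
Insert 844: h=11, slot 11 empty → index 11.
Insert 28: h=11, slot 11 occupied → index 12.
Insert 444: h=2, slot 2 empty → index 2.
Insert 627: h=15, slots 15,16,2 occupied → index 7.
Table: [∅, ∅, 444, ∅, ∅, ∅, ∅, 627, 365, ∅, ∅, 844, 28, ∅, ∅, 933, 797]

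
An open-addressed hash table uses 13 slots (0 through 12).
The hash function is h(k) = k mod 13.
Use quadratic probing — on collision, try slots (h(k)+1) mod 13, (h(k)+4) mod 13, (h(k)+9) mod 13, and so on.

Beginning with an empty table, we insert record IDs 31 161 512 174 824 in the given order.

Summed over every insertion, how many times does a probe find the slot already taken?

31: h=5 → slot 5
161: h=5, probe 5,6 → slot 6
512: h=5, probe 5,6,9 → slot 9
174: h=5, probe 5,6,9,1 → slot 1
824: h=5, probe 5,6,9,1,8 → slot 8
Table: [_, 174, _, _, _, 31, 161, _, 824, 512, _, _, _]

10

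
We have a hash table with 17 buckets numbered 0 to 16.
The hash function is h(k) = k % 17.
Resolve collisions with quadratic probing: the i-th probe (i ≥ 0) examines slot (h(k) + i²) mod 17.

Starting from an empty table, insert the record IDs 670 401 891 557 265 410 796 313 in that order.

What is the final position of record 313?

670 hashes to 7; slot 7 is free → place at 7.
401 hashes to 10; slot 10 is free → place at 10.
891 hashes to 7; 7 taken → place at 8.
557 hashes to 13; slot 13 is free → place at 13.
265 hashes to 10; 10 taken → place at 11.
410 hashes to 2; slot 2 is free → place at 2.
796 hashes to 14; slot 14 is free → place at 14.
313 hashes to 7; 7,8,11 taken → place at 16.
Table: [∅, ∅, 410, ∅, ∅, ∅, ∅, 670, 891, ∅, 401, 265, ∅, 557, 796, ∅, 313]

16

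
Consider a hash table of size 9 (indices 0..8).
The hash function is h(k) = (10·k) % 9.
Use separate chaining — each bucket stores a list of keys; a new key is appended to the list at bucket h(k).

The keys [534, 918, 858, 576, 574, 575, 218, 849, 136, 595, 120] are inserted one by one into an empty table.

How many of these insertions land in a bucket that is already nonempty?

Insert 534: h=3, bucket 3 empty -> new chain.
Insert 918: h=0, bucket 0 empty -> new chain.
Insert 858: h=3, bucket 3 nonempty -> append to chain.
Insert 576: h=0, bucket 0 nonempty -> append to chain.
Insert 574: h=7, bucket 7 empty -> new chain.
Insert 575: h=8, bucket 8 empty -> new chain.
Insert 218: h=2, bucket 2 empty -> new chain.
Insert 849: h=3, bucket 3 nonempty -> append to chain.
Insert 136: h=1, bucket 1 empty -> new chain.
Insert 595: h=1, bucket 1 nonempty -> append to chain.
Insert 120: h=3, bucket 3 nonempty -> append to chain.
Final buckets:
0: 918 -> 576
1: 136 -> 595
2: 218
3: 534 -> 858 -> 849 -> 120
4: .
5: .
6: .
7: 574
8: 575

5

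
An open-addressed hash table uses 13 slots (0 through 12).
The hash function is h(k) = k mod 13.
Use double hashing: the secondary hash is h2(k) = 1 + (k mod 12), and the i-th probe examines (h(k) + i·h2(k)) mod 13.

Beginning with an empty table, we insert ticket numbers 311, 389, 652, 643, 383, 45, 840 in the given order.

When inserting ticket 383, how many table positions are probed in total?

3

Insert 311: h=12, slot 12 empty → index 12.
Insert 389: h=12, h2=6, slot 12 occupied → index 5.
Insert 652: h=2, slot 2 empty → index 2.
Insert 643: h=6, slot 6 empty → index 6.
Insert 383: h=6, h2=12, slots 6,5 occupied → index 4.
Insert 45: h=6, h2=10, slot 6 occupied → index 3.
Insert 840: h=8, slot 8 empty → index 8.
Table: [_, _, 652, 45, 383, 389, 643, _, 840, _, _, _, 311]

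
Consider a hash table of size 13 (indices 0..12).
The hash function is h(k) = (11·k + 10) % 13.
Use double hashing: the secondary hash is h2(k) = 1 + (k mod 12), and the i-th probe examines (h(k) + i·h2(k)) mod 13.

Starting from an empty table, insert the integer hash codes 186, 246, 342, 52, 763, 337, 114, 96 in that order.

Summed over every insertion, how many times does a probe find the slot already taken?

2

Insert 186: h=2, slot 2 empty → index 2.
Insert 246: h=12, slot 12 empty → index 12.
Insert 342: h=2, h2=7, slot 2 occupied → index 9.
Insert 52: h=10, slot 10 empty → index 10.
Insert 763: h=5, slot 5 empty → index 5.
Insert 337: h=12, h2=2, slot 12 occupied → index 1.
Insert 114: h=3, slot 3 empty → index 3.
Insert 96: h=0, slot 0 empty → index 0.
Table: [96, 337, 186, 114, -, 763, -, -, -, 342, 52, -, 246]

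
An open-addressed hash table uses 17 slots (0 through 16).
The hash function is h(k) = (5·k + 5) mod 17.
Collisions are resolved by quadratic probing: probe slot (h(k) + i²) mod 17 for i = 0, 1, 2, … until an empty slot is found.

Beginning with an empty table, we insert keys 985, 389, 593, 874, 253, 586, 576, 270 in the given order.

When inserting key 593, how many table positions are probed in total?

985 hashes to 0; slot 0 is free → place at 0.
389 hashes to 12; slot 12 is free → place at 12.
593 hashes to 12; 12 taken → place at 13.
874 hashes to 6; slot 6 is free → place at 6.
253 hashes to 12; 12,13 taken → place at 16.
586 hashes to 11; slot 11 is free → place at 11.
576 hashes to 12; 12,13,16 taken → place at 4.
270 hashes to 12; 12,13,16,4,11 taken → place at 3.
Table: [985, ∅, ∅, 270, 576, ∅, 874, ∅, ∅, ∅, ∅, 586, 389, 593, ∅, ∅, 253]

2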